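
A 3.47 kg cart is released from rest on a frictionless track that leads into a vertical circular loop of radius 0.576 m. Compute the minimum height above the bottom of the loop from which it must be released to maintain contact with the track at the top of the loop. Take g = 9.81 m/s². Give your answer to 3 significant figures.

At the top, for minimum speed gravity alone supplies the centripetal force: mg = mv_top²/r ⇒ v_top² = gr = 5.651 m²/s²
Energy conservation from release height h to the top (height 2r): mgh = ½mv_top² + mg(2r)
h = v_top²/(2g) + 2r = r/2 + 2r = 5r/2 = 1.440 m

h = 1.44 m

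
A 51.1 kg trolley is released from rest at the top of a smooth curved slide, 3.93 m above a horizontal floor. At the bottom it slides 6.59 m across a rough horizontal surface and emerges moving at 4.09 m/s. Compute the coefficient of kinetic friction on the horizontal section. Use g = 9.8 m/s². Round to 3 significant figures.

μ_k = 0.467

Applying the work–energy principle:
mgh = ½mv² + μ_k m g d
mgh = 1968.1 J; ½mv² = 427.40 J
W_f = 1968.1 − 427.40 = 1541 J
μ_k = W_f/(mg·d) = 1541/(500.8 × 6.59) = 0.4668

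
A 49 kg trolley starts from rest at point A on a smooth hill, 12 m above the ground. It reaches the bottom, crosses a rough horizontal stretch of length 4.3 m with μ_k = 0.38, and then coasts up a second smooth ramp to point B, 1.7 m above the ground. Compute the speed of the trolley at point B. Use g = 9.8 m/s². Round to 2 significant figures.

Energy at A: mgh₁ = (49)(9.8)(12) = 5762.4 J
Friction loss: W_f = μ_k mg d = 784.6 J
At B: ½mv² + mgh₂ = mgh₁ − W_f
½mv² = 5762.4 − 784.6 − 816.34 = 4161.4 J
v = √(2 × 4161.4/49) = 13.03 m/s

v = 13 m/s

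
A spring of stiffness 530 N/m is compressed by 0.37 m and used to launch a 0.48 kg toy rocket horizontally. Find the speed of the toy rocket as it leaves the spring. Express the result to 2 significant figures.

The toy rocket leaves the spring when the spring is at natural length, so ½kx² = ½mv²
v = x√(k/m) = 0.37 × √(530/0.48) = 12.29 m/s

v = 12 m/s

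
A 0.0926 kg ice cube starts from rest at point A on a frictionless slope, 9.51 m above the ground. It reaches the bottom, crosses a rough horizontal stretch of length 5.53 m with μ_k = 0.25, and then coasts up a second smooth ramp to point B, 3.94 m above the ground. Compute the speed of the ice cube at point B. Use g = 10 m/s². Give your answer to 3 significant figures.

Energy at A: mgh₁ = (0.0926)(10)(9.51) = 8.8063 J
Friction loss: W_f = μ_k mg d = 1.280 J
At B: ½mv² + mgh₂ = mgh₁ − W_f
½mv² = 8.8063 − 1.280 − 3.6484 = 3.8776 J
v = √(2 × 3.8776/0.0926) = 9.152 m/s

v = 9.15 m/s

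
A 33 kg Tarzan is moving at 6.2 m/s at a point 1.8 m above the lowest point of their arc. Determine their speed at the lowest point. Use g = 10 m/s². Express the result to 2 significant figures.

Energy conservation between the two points: ½mv₀² + mgh = ½mv²
v² = v₀² + 2gh = (6.2)² + 2(10)(1.8) = 74.440
v = √74.440 = 8.628 m/s

v = 8.6 m/s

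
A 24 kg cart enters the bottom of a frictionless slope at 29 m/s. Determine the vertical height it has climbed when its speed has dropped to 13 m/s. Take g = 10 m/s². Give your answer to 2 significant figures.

h = 34 m

Energy balance between the two points: ½mv₁² = ½mv₂² + mgh
h = (v₁² − v₂²)/(2g) = (29² − 13²)/(2 × 10) = 33.60 m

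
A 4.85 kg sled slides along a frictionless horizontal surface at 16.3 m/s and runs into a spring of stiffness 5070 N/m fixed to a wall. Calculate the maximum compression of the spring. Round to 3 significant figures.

All KE is stored as spring PE at maximum compression: ½mv² = ½kx²
x = v√(m/k) = 16.3 × √(4.85/5070) = 0.5041 m

x = 0.504 m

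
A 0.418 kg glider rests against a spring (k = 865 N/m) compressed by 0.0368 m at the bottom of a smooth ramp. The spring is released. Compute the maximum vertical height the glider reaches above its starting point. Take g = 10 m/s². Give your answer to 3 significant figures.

h = 0.140 m

All spring PE becomes gravitational PE at the highest point: ½kx² = mgh
h = kx²/(2mg) = (865)(0.0368)²/(2 × 0.418 × 10) = 0.1401 m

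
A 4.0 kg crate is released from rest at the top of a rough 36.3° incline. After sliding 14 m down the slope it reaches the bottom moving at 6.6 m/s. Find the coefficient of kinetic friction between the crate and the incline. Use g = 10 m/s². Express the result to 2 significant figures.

μ_k = 0.54

The energy dissipated by friction is the PE lost minus the KE gained:
mgL sinθ = 331.53 J; ½mv² = 87.120 J
W_f = 331.53 − 87.120 = 244.4 J
μ_k = W_f/(mg cosθ · L) = 244.4/(32.24 × 14) = 0.5415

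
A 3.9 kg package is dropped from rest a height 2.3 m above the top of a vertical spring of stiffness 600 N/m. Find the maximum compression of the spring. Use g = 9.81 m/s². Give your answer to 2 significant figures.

x = 0.61 m

Take the reference level at the top of the uncompressed spring. At max compression the package has fallen H + x and is momentarily at rest:
mg(H + x) = ½kx²
½(600)x² − (3.9)(9.81)x − (3.9)(9.81)(2.3) = 0
300.0x² − 38.26x − 88.00 = 0
x = [38.26 + √(1464 + 105595)]/(2 × 300.0) = 0.6091 m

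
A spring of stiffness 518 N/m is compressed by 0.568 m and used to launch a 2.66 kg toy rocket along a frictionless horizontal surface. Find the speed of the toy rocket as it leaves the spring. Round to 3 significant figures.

Spring PE converts entirely to kinetic energy: ½kx² = ½mv²
v = x√(k/m) = 0.568 × √(518/2.66) = 7.926 m/s

v = 7.93 m/s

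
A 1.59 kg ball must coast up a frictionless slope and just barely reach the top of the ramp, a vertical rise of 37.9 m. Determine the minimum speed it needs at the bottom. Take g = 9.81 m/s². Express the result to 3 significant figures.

v = 27.3 m/s

At the top it is momentarily at rest, so all KE converts to PE: ½mv² = mgh
v = √(2gh) = √(2 × 9.81 × 37.9) = 27.27 m/s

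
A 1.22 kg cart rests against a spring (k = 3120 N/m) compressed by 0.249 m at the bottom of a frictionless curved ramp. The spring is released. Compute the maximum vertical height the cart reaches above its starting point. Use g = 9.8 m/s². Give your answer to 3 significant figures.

Energy conservation from release to the highest point: ½kx² = mgh
h = kx²/(2mg) = (3120)(0.249)²/(2 × 1.22 × 9.8) = 8.090 m

h = 8.09 m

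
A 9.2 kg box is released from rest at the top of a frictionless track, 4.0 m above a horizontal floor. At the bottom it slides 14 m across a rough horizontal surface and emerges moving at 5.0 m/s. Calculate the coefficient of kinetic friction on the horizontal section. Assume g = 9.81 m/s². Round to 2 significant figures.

Energy at the top = energy at the end + work done against friction:
mgh = ½mv² + μ_k m g d
mgh = 361.01 J; ½mv² = 115.00 J
W_f = 361.01 − 115.00 = 246.0 J
μ_k = W_f/(mg·d) = 246.0/(90.25 × 14) = 0.1947

μ_k = 0.19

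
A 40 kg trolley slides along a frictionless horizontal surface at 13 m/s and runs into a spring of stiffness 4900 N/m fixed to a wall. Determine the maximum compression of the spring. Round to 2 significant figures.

x = 1.2 m

At max compression the trolley is momentarily at rest: ½mv² = ½kx²
x = v√(m/k) = 13 × √(40/4900) = 1.175 m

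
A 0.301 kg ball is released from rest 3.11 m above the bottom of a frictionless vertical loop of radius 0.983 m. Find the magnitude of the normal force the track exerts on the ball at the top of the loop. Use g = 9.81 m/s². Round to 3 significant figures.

N = 3.92 N

Energy from release to top (height 2r): mgh = ½mv_top² + mg(2r)
v_top² = 2g(h − 2r) = 2(9.81)(3.11 − 1.966) = 22.445 m²/s²
At the top, both N and weight point toward the centre: N + mg = mv_top²/r
N = m(v_top²/r − g) = 0.301(22.445/0.983 − 9.81) = 3.920 N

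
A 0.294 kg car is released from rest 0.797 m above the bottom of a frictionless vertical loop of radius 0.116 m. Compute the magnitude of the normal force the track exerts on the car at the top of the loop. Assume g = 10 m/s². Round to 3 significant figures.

N = 25.7 N

Energy from release to top (height 2r): mgh = ½mv_top² + mg(2r)
v_top² = 2g(h − 2r) = 2(10)(0.797 − 0.2320) = 11.300 m²/s²
At the top, both N and weight point toward the centre: N + mg = mv_top²/r
N = m(v_top²/r − g) = 0.294(11.300/0.116 − 10) = 25.70 N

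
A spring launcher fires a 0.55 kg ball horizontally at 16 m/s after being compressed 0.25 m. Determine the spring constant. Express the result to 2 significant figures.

k = 2300 N/m

½kx² = ½mv²
k = mv²/x² = (0.55)(16)²/(0.25)² = 2253 N/m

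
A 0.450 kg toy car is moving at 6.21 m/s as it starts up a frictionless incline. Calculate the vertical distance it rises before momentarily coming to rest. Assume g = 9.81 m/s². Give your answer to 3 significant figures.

h = 1.97 m

By energy conservation, ½mv² = mgh
h = v²/(2g) = 6.21²/(2 × 9.81) = 1.966 m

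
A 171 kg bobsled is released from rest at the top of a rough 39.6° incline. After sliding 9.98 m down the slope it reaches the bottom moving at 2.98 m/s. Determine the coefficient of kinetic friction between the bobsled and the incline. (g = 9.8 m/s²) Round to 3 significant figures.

μ_k = 0.768

The energy dissipated by friction is the PE lost minus the KE gained:
mgL sinθ = 10661 J; ½mv² = 759.27 J
W_f = 10661 − 759.27 = 9901 J
μ_k = W_f/(mg cosθ · L) = 9901/(1291 × 9.98) = 0.7684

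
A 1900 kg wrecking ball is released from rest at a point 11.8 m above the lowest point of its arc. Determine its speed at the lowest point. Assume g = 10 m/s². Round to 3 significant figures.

Equating total energy at the two states: mgh = ½mv²
The mass cancels from both sides.
v = √(2gh) = √(2 × 10 × 11.8) = √236.00 = 15.36 m/s

v = 15.4 m/s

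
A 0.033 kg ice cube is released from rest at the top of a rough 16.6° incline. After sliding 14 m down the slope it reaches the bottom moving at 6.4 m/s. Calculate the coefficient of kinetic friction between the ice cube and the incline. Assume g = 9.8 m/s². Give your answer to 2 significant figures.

μ_k = 0.14

Energy balance down the incline: mg L sinθ − ½mv² = μ_k (mg cosθ) L
mgL sinθ = 1.2935 J; ½mv² = 0.67584 J
W_f = 1.2935 − 0.67584 = 0.6176 J
μ_k = W_f/(mg cosθ · L) = 0.6176/(0.3099 × 14) = 0.1424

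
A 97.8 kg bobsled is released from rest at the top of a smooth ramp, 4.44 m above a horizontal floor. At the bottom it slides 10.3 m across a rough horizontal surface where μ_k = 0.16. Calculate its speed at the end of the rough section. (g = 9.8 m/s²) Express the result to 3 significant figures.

Energy at the top = energy at the end + work done against friction:
mgh = ½mv² + μ_k m g d
W_f = μ_k mg d = (0.16)(97.8)(9.8)(10.3) = 1580 J
½mv² = mgh − W_f = 4255.5 − 1580 = 2676.0 J
v = √(2 × 2676.0/97.8) = 7.398 m/s

v = 7.40 m/s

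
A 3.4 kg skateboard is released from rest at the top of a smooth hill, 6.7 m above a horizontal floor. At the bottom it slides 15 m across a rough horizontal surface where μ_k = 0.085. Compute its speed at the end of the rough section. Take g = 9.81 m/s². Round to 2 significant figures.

Energy at the top = energy at the end + work done against friction:
mgh = ½mv² + μ_k m g d
W_f = μ_k mg d = (0.085)(3.4)(9.81)(15) = 42.53 J
½mv² = mgh − W_f = 223.47 − 42.53 = 180.95 J
v = √(2 × 180.95/3.4) = 10.32 m/s

v = 10 m/s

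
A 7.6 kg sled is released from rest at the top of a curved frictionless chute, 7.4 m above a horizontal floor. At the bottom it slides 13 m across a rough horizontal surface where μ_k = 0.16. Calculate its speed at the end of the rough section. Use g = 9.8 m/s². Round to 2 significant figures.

v = 10 m/s

Energy at the top = energy at the end + work done against friction:
mgh = ½mv² + μ_k m g d
W_f = μ_k mg d = (0.16)(7.6)(9.8)(13) = 154.9 J
½mv² = mgh − W_f = 551.15 − 154.9 = 396.23 J
v = √(2 × 396.23/7.6) = 10.21 m/s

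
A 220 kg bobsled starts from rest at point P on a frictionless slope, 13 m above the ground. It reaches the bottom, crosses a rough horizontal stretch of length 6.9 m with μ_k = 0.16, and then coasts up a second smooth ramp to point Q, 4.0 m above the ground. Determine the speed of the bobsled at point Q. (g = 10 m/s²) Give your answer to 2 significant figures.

v = 13 m/s

Energy at P: mgh₁ = (220)(10)(13) = 28600 J
Friction loss: W_f = μ_k mg d = 2429 J
At Q: ½mv² + mgh₂ = mgh₁ − W_f
½mv² = 28600 − 2429 − 8800.0 = 17371 J
v = √(2 × 17371/220) = 12.57 m/s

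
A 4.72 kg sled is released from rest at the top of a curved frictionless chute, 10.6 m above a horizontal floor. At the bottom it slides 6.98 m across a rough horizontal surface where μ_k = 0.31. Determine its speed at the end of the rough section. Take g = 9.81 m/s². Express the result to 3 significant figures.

Energy bookkeeping (friction removes W_f = μ_k N d):
mgh = ½mv² + μ_k m g d
W_f = μ_k mg d = (0.31)(4.72)(9.81)(6.98) = 100.2 J
½mv² = mgh − W_f = 490.81 − 100.2 = 390.62 J
v = √(2 × 390.62/4.72) = 12.87 m/s

v = 12.9 m/s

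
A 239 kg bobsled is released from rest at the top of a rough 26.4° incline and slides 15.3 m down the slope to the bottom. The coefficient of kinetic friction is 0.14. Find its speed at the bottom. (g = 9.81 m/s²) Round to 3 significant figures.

Energy: mgh = ½mv² + W_f, with h = L sinθ and W_f = μ_k (mg cosθ) L
mgh = mgL sinθ = (239)(9.81)(15.3)sin26.4° = 15950 J
W_f = μ_k mg cosθ · L = (0.14)(239)(9.81)cos26.4°·15.3 = 4498 J
½mv² = 15950 − 4498 = 11452 J
v = √(2 × 11452/239) = 9.789 m/s

v = 9.79 m/s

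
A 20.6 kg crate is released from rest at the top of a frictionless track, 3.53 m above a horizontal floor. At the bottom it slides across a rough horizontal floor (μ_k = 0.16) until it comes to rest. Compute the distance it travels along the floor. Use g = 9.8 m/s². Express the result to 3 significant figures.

Energy bookkeeping (friction removes W_f = μ_k N d):
At rest all PE has been dissipated by friction: mgh = μ_k m g d
d = h/μ_k = 3.53/0.16 = 22.06 m

d = 22.1 m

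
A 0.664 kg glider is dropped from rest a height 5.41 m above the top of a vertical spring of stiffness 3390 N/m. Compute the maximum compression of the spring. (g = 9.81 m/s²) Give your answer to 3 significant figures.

Take the reference level at the top of the uncompressed spring. At max compression the glider has fallen H + x and is momentarily at rest:
mg(H + x) = ½kx²
½(3390)x² − (0.664)(9.81)x − (0.664)(9.81)(5.41) = 0
1695x² − 6.514x − 35.24 = 0
x = [6.514 + √(42.43 + 238926)]/(2 × 1695) = 0.1461 m

x = 0.146 m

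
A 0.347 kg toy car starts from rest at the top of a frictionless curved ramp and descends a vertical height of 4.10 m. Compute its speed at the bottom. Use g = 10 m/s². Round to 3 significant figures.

Equating total energy at the two states: mgh = ½mv²
v = √(2gh) = √(2 × 10 × 4.10) = √82.000 = 9.055 m/s

v = 9.06 m/s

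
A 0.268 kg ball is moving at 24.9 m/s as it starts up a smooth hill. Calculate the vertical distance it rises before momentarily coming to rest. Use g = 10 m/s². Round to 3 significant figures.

h = 31.0 m

By energy conservation, ½mv² = mgh
h = v²/(2g) = 24.9²/(2 × 10) = 31.00 m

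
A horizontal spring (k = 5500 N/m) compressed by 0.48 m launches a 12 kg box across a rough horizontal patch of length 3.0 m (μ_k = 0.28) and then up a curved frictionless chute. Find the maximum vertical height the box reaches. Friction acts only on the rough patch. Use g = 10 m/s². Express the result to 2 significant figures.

Spring energy: E₀ = ½kx² = ½(5500)(0.48)² = 633.60 J
Friction: W_f = μ_k mg d = (0.28)(12)(10)(3.0) = 100.8 J
Energy at base of ramp: E = 633.60 − 100.8 = 532.80 J
At max height all remaining energy is PE: mgh = E ⇒ h = E/(mg) = 532.80/(12 × 10) = 4.440 m

h = 4.4 m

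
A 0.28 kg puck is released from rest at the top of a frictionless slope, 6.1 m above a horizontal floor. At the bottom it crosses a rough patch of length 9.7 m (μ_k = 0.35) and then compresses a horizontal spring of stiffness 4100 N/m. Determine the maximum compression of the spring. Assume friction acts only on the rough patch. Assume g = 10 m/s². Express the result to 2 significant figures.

Initial energy: E₁ = mgh = (0.28)(10)(6.1) = 17.080 J
Friction removes W_f = μ_k mg d = (0.35)(0.28)(10)(9.7) = 9.506 J
Energy reaching the spring: E = 17.080 − 9.506 = 7.5740 J
At max compression ½kx² = E ⇒ x = √(2E/k) = √(2 × 7.5740/4100) = 0.06078 m

x = 0.061 m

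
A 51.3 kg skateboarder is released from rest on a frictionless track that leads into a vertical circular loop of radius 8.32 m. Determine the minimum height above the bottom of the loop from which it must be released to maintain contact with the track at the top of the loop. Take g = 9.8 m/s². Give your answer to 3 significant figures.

At the top, for minimum speed gravity alone supplies the centripetal force: mg = mv_top²/r ⇒ v_top² = gr = 81.54 m²/s²
Energy conservation from release height h to the top (height 2r): mgh = ½mv_top² + mg(2r)
h = v_top²/(2g) + 2r = r/2 + 2r = 5r/2 = 20.80 m

h = 20.8 m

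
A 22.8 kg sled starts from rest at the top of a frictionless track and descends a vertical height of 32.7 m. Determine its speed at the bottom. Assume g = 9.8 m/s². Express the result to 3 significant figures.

v = 25.3 m/s

Equating total energy at the two states: mgh = ½mv²
v = √(2gh) = √(2 × 9.8 × 32.7) = √640.92 = 25.32 m/s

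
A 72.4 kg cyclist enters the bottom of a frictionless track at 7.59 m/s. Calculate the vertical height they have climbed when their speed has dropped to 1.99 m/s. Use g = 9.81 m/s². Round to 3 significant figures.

h = 2.73 m

Energy balance between the two points: ½mv₁² = ½mv₂² + mgh
h = (v₁² − v₂²)/(2g) = (7.59² − 1.99²)/(2 × 9.81) = 2.734 m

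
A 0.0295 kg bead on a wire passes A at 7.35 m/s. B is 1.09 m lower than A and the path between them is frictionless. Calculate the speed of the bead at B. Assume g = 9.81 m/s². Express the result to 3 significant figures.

v = 8.68 m/s

Mechanical energy is conserved (no friction): ½mv₀² + mgh = ½mv²
The mass cancels from both sides.
v² = v₀² + 2gh = (7.35)² + 2(9.81)(1.09) = 75.408
v = √75.408 = 8.684 m/s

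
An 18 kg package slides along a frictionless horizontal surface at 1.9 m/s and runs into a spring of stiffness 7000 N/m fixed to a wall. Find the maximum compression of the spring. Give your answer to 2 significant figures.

At max compression the package is momentarily at rest: ½mv² = ½kx²
x = v√(m/k) = 1.9 × √(18/7000) = 0.09635 m

x = 0.096 m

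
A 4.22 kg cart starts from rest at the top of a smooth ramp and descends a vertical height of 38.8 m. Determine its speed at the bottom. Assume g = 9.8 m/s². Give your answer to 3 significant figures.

v = 27.6 m/s

Equating total energy at the two states: mgh = ½mv²
v = √(2gh) = √(2 × 9.8 × 38.8) = √760.48 = 27.58 m/s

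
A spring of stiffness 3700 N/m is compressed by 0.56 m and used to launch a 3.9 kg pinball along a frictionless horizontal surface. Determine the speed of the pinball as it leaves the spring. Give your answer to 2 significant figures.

v = 17 m/s

Conservation of energy: ½kx² = ½mv²
v = x√(k/m) = 0.56 × √(3700/3.9) = 17.25 m/s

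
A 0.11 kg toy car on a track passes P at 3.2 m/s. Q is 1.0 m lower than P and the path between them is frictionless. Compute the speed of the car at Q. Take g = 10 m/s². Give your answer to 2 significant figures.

Energy conservation between the two points: ½mv₀² + mgh = ½mv²
v² = v₀² + 2gh = (3.2)² + 2(10)(1.0) = 30.240
v = √30.240 = 5.499 m/s

v = 5.5 m/s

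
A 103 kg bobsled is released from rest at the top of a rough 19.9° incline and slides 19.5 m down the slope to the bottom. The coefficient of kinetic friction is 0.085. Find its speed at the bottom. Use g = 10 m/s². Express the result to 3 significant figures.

v = 10.1 m/s

Work–energy: mg(L sinθ) − μ_k(mg cosθ)L = ½mv²
mgh = mgL sinθ = (103)(10)(19.5)sin19.9° = 6836.5 J
W_f = μ_k mg cosθ · L = (0.085)(103)(10)cos19.9°·19.5 = 1605 J
½mv² = 6836.5 − 1605 = 5231.2 J
v = √(2 × 5231.2/103) = 10.08 m/s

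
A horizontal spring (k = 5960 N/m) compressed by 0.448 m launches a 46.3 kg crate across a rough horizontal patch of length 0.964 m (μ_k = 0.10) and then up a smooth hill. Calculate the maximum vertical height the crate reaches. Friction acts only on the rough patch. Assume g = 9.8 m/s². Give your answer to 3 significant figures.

Spring energy: E₀ = ½kx² = ½(5960)(0.448)² = 598.10 J
Friction: W_f = μ_k mg d = (0.10)(46.3)(9.8)(0.964) = 43.74 J
Energy at base of ramp: E = 598.10 − 43.74 = 554.36 J
At max height all remaining energy is PE: mgh = E ⇒ h = E/(mg) = 554.36/(46.3 × 9.8) = 1.222 m

h = 1.22 m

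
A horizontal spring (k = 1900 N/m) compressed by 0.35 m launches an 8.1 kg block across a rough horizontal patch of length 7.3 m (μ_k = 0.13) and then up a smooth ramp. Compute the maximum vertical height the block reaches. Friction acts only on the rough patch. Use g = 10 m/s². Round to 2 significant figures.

h = 0.49 m

Spring energy: E₀ = ½kx² = ½(1900)(0.35)² = 116.37 J
Friction: W_f = μ_k mg d = (0.13)(8.1)(10)(7.3) = 76.87 J
Energy at base of ramp: E = 116.37 − 76.87 = 39.506 J
At max height all remaining energy is PE: mgh = E ⇒ h = E/(mg) = 39.506/(8.1 × 10) = 0.4877 m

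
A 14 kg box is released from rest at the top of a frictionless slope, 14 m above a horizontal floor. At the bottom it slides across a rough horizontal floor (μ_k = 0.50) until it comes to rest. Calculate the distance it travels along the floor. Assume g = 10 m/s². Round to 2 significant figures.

d = 28 m

Energy at the top = energy at the end + work done against friction:
At rest all PE has been dissipated by friction: mgh = μ_k m g d
d = h/μ_k = 14/0.50 = 28.00 m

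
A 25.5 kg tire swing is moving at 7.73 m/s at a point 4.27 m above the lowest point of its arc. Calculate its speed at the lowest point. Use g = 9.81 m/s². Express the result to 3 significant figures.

v = 12.0 m/s

By conservation of mechanical energy, ½mv₀² + mgh = ½mv²
The mass cancels from both sides.
v² = v₀² + 2gh = (7.73)² + 2(9.81)(4.27) = 143.53
v = √143.53 = 11.98 m/s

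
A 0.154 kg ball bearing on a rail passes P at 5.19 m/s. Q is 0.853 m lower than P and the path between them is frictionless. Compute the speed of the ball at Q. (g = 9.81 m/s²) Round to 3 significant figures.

v = 6.61 m/s

Equating total energy at the two states: ½mv₀² + mgh = ½mv²
v² = v₀² + 2gh = (5.19)² + 2(9.81)(0.853) = 43.672
v = √43.672 = 6.608 m/s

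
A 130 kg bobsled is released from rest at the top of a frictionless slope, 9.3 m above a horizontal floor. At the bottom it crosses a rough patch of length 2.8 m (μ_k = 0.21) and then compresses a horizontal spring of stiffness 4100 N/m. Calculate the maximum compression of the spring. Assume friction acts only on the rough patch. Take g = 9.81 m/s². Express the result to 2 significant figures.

Initial energy: E₁ = mgh = (130)(9.81)(9.3) = 11860 J
Friction removes W_f = μ_k mg d = (0.21)(130)(9.81)(2.8) = 749.9 J
Energy reaching the spring: E = 11860 − 749.9 = 11110 J
At max compression ½kx² = E ⇒ x = √(2E/k) = √(2 × 11110/4100) = 2.328 m

x = 2.3 m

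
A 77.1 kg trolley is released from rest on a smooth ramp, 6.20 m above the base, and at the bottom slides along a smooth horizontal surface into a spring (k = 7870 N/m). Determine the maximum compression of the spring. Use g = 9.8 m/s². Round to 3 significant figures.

x = 1.09 m

Energy conservation (no friction) from release to max compression: mgh = ½kx²
x = √(2mgh/k) = √(2 × 77.1 × 9.8 × 6.20 / 7870) = 1.091 m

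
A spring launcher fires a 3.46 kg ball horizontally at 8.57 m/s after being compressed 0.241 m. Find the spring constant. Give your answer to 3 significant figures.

Spring PE at full compression equals KE at release: ½kx² = ½mv²
k = mv²/x² = (3.46)(8.57)²/(0.241)² = 4375 N/m

k = 4380 N/m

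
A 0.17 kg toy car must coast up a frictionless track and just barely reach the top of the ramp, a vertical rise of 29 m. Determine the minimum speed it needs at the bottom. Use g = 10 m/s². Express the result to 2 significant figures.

v = 24 m/s

At the top it is momentarily at rest, so all KE converts to PE: ½mv² = mgh
v = √(2gh) = √(2 × 10 × 29) = 24.08 m/s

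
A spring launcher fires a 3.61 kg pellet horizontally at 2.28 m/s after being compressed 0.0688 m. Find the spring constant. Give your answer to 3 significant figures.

k = 3960 N/m

Spring PE at full compression equals KE at release: ½kx² = ½mv²
k = mv²/x² = (3.61)(2.28)²/(0.0688)² = 3965 N/m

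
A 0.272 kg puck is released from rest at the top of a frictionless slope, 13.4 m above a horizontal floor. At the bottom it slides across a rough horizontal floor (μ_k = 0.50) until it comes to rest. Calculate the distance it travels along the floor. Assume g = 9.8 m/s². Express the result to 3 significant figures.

Applying the work–energy principle:
At rest all PE has been dissipated by friction: mgh = μ_k m g d
d = h/μ_k = 13.4/0.50 = 26.80 m

d = 26.8 m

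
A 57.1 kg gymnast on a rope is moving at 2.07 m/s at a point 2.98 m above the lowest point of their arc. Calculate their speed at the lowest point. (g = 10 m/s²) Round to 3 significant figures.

Equating total energy at the two states: ½mv₀² + mgh = ½mv²
v² = v₀² + 2gh = (2.07)² + 2(10)(2.98) = 63.885
v = √63.885 = 7.993 m/s

v = 7.99 m/s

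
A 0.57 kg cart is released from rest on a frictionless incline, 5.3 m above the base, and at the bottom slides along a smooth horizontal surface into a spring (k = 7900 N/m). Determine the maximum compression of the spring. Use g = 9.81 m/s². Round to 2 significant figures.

At max compression the cart is momentarily at rest: mgh = ½kx²
x = √(2mgh/k) = √(2 × 0.57 × 9.81 × 5.3 / 7900) = 0.08662 m

x = 0.087 m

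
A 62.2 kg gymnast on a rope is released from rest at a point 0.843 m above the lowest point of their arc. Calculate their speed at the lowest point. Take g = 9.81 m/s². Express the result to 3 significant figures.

v = 4.07 m/s

Equating total energy at the two states: mgh = ½mv²
The mass cancels from both sides.
v = √(2gh) = √(2 × 9.81 × 0.843) = √16.540 = 4.067 m/s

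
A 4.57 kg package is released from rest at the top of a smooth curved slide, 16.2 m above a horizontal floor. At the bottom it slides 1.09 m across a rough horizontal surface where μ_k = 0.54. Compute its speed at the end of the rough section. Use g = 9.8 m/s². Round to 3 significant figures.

v = 17.5 m/s

Applying the work–energy principle:
mgh = ½mv² + μ_k m g d
W_f = μ_k mg d = (0.54)(4.57)(9.8)(1.09) = 26.36 J
½mv² = mgh − W_f = 725.53 − 26.36 = 699.17 J
v = √(2 × 699.17/4.57) = 17.49 m/s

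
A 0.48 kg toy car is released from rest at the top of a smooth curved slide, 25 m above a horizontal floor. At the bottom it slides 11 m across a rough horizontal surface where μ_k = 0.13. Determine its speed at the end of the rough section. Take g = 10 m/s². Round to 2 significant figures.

v = 22 m/s

Energy bookkeeping (friction removes W_f = μ_k N d):
mgh = ½mv² + μ_k m g d
W_f = μ_k mg d = (0.13)(0.48)(10)(11) = 6.864 J
½mv² = mgh − W_f = 120.00 − 6.864 = 113.14 J
v = √(2 × 113.14/0.48) = 21.71 m/s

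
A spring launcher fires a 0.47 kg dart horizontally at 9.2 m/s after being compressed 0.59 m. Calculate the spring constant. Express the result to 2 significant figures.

Spring PE at full compression equals KE at release: ½kx² = ½mv²
k = mv²/x² = (0.47)(9.2)²/(0.59)² = 114.3 N/m

k = 110 N/m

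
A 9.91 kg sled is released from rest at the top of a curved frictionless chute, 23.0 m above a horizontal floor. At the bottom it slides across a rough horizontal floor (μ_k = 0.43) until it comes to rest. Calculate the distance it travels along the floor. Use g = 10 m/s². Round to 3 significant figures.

d = 53.5 m

Applying the work–energy principle:
At rest all PE has been dissipated by friction: mgh = μ_k m g d
d = h/μ_k = 23.0/0.43 = 53.49 m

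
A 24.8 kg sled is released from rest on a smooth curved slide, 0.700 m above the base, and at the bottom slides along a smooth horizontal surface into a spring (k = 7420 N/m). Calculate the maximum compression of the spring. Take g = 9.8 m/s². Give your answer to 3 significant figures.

Gravitational PE at the top equals spring PE at max compression: mgh = ½kx²
x = √(2mgh/k) = √(2 × 24.8 × 9.8 × 0.700 / 7420) = 0.2141 m

x = 0.214 m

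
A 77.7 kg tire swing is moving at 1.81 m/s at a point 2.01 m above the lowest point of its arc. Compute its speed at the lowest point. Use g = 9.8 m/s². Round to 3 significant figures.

v = 6.53 m/s

Mechanical energy is conserved (no friction): ½mv₀² + mgh = ½mv²
v² = v₀² + 2gh = (1.81)² + 2(9.8)(2.01) = 42.672
v = √42.672 = 6.532 m/s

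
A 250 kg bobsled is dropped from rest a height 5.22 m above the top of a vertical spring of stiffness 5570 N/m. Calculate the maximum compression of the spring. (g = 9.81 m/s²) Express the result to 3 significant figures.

Take the reference level at the top of the uncompressed spring. At max compression the bobsled has fallen H + x and is momentarily at rest:
mg(H + x) = ½kx²
½(5570)x² − (250)(9.81)x − (250)(9.81)(5.22) = 0
2785x² − 2452x − 12802 = 0
x = [2452 + √(6.015e+06 + 1.4261e+08)]/(2 × 2785) = 2.629 m

x = 2.63 m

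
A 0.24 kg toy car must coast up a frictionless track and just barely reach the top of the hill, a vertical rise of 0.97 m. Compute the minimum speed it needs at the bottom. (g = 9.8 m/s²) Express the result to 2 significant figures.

At the top it is momentarily at rest, so all KE converts to PE: ½mv² = mgh
v = √(2gh) = √(2 × 9.8 × 0.97) = 4.360 m/s

v = 4.4 m/s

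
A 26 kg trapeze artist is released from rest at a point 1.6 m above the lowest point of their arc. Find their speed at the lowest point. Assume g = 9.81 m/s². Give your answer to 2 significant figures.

v = 5.6 m/s

Mechanical energy is conserved (no friction): mgh = ½mv²
v = √(2gh) = √(2 × 9.81 × 1.6) = √31.392 = 5.603 m/s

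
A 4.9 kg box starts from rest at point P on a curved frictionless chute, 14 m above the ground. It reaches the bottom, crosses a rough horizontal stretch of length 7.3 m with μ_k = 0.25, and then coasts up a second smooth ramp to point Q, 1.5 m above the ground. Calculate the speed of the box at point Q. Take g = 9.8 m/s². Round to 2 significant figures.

Energy at P: mgh₁ = (4.9)(9.8)(14) = 672.28 J
Friction loss: W_f = μ_k mg d = 87.64 J
At Q: ½mv² + mgh₂ = mgh₁ − W_f
½mv² = 672.28 − 87.64 − 72.030 = 512.61 J
v = √(2 × 512.61/4.9) = 14.46 m/s

v = 14 m/s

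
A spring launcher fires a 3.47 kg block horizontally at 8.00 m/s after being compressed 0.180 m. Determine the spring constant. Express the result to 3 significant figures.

Spring PE at full compression equals KE at release: ½kx² = ½mv²
k = mv²/x² = (3.47)(8.00)²/(0.180)² = 6854 N/m

k = 6850 N/m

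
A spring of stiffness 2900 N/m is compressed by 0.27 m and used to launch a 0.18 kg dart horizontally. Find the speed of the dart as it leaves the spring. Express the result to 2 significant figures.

Spring PE converts entirely to kinetic energy: ½kx² = ½mv²
v = x√(k/m) = 0.27 × √(2900/0.18) = 34.27 m/s

v = 34 m/s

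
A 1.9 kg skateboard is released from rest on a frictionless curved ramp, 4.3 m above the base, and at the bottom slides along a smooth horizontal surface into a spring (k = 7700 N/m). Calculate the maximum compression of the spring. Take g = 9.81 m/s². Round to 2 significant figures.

Energy conservation (no friction) from release to max compression: mgh = ½kx²
x = √(2mgh/k) = √(2 × 1.9 × 9.81 × 4.3 / 7700) = 0.1443 m

x = 0.14 m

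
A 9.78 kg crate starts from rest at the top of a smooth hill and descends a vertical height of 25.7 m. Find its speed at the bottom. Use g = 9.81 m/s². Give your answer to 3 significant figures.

By conservation of mechanical energy, mgh = ½mv²
The mass cancels from both sides.
v = √(2gh) = √(2 × 9.81 × 25.7) = √504.23 = 22.46 m/s

v = 22.5 m/s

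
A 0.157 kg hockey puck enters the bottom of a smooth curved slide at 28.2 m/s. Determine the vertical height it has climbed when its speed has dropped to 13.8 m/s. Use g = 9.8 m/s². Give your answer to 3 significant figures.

Conservation of energy: ½mv₁² = ½mv₂² + mgh
h = (v₁² − v₂²)/(2g) = (28.2² − 13.8²)/(2 × 9.8) = 30.86 m

h = 30.9 m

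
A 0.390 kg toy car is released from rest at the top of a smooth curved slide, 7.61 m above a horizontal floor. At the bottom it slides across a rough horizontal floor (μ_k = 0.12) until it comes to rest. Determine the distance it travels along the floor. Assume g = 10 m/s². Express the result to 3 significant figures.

Energy at the top = energy at the end + work done against friction:
At rest all PE has been dissipated by friction: mgh = μ_k m g d
d = h/μ_k = 7.61/0.12 = 63.42 m

d = 63.4 m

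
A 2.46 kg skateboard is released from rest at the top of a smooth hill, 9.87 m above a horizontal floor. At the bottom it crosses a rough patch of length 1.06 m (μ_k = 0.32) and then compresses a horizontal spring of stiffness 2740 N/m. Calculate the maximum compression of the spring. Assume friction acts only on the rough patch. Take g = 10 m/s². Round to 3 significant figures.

x = 0.414 m

Initial energy: E₁ = mgh = (2.46)(10)(9.87) = 242.80 J
Friction removes W_f = μ_k mg d = (0.32)(2.46)(10)(1.06) = 8.344 J
Energy reaching the spring: E = 242.80 − 8.344 = 234.46 J
At max compression ½kx² = E ⇒ x = √(2E/k) = √(2 × 234.46/2740) = 0.4137 m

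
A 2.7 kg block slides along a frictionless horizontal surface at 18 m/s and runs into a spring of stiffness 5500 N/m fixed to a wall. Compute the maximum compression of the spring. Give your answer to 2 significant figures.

Conservation of energy between contact and max compression: ½mv² = ½kx²
x = v√(m/k) = 18 × √(2.7/5500) = 0.3988 m

x = 0.40 m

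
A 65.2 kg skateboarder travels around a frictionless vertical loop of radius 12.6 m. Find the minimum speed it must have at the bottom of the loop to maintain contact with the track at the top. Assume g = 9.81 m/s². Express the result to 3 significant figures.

v = 24.9 m/s

At the top: mg = mv_top²/r ⇒ v_top² = gr = 123.6 m²/s²
Energy from bottom to top (height 2r): ½mv_bot² = ½mv_top² + mg(2r)
v_bot² = gr + 4gr = 5gr = 618.0
v_bot = √(5gr) = 24.86 m/s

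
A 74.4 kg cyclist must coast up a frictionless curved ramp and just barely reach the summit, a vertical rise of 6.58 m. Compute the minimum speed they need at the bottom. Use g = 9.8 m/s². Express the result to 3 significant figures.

At the top they are momentarily at rest, so all KE converts to PE: ½mv² = mgh
v = √(2gh) = √(2 × 9.8 × 6.58) = 11.36 m/s

v = 11.4 m/s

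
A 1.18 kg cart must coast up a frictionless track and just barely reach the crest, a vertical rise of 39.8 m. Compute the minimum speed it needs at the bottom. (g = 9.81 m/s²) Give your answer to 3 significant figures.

v = 27.9 m/s

At the top it is momentarily at rest, so all KE converts to PE: ½mv² = mgh
v = √(2gh) = √(2 × 9.81 × 39.8) = 27.94 m/s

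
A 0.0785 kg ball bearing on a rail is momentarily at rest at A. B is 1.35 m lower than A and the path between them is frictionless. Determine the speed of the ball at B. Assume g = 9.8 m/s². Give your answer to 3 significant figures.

Energy conservation between the two points: mgh = ½mv²
The mass cancels from both sides.
v = √(2gh) = √(2 × 9.8 × 1.35) = √26.460 = 5.144 m/s

v = 5.14 m/s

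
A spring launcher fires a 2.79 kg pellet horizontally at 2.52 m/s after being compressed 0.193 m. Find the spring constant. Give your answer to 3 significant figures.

Spring PE at full compression equals KE at release: ½kx² = ½mv²
k = mv²/x² = (2.79)(2.52)²/(0.193)² = 475.7 N/m

k = 476 N/m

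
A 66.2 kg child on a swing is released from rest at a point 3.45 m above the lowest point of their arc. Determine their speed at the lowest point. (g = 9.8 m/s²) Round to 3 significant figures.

v = 8.22 m/s

Energy conservation between the two points: mgh = ½mv²
v = √(2gh) = √(2 × 9.8 × 3.45) = √67.620 = 8.223 m/s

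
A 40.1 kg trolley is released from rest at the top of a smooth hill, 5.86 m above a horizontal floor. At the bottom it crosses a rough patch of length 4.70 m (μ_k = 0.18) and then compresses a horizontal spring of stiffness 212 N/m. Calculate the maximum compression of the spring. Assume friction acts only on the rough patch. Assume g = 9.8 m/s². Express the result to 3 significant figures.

x = 4.31 m

Initial energy: E₁ = mgh = (40.1)(9.8)(5.86) = 2302.9 J
Friction removes W_f = μ_k mg d = (0.18)(40.1)(9.8)(4.70) = 332.5 J
Energy reaching the spring: E = 2302.9 − 332.5 = 1970.4 J
At max compression ½kx² = E ⇒ x = √(2E/k) = √(2 × 1970.4/212) = 4.311 m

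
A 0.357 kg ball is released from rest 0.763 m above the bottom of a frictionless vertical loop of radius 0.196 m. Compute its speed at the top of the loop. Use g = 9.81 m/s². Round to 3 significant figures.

v = 2.70 m/s

Energy conservation: mgh = ½mv_top² + mg(2r)
v_top² = 2g(h − 2r) = 2(9.81)(0.763 − 0.3920) = 7.279
v_top = 2.698 m/s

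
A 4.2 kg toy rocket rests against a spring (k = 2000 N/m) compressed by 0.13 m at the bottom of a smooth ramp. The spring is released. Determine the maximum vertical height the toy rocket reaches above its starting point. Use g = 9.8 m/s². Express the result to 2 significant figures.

h = 0.41 m

Energy conservation from release to the highest point: ½kx² = mgh
h = kx²/(2mg) = (2000)(0.13)²/(2 × 4.2 × 9.8) = 0.4106 m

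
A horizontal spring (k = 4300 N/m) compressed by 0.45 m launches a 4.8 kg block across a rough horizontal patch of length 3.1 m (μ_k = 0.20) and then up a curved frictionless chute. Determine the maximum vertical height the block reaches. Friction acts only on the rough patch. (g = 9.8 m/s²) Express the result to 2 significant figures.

h = 8.6 m

Spring energy: E₀ = ½kx² = ½(4300)(0.45)² = 435.38 J
Friction: W_f = μ_k mg d = (0.20)(4.8)(9.8)(3.1) = 29.16 J
Energy at base of ramp: E = 435.38 − 29.16 = 406.21 J
At max height all remaining energy is PE: mgh = E ⇒ h = E/(mg) = 406.21/(4.8 × 9.8) = 8.635 m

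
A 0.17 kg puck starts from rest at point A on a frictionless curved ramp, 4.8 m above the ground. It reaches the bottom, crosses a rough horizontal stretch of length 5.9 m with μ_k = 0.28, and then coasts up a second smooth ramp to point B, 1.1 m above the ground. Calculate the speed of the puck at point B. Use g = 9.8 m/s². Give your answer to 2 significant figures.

Energy at A: mgh₁ = (0.17)(9.8)(4.8) = 7.9968 J
Friction loss: W_f = μ_k mg d = 2.752 J
At B: ½mv² + mgh₂ = mgh₁ − W_f
½mv² = 7.9968 − 2.752 − 1.8326 = 3.4120 J
v = √(2 × 3.4120/0.17) = 6.336 m/s

v = 6.3 m/s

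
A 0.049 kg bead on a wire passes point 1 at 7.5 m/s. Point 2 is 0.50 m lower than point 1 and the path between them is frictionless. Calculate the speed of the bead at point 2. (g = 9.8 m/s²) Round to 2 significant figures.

Energy conservation between the two points: ½mv₀² + mgh = ½mv²
v² = v₀² + 2gh = (7.5)² + 2(9.8)(0.50) = 66.050
v = √66.050 = 8.127 m/s

v = 8.1 m/s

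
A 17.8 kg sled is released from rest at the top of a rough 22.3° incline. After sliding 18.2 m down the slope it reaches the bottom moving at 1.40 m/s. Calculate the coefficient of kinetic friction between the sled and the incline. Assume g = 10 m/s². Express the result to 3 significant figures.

μ_k = 0.404

The energy dissipated by friction is the PE lost minus the KE gained:
mgL sinθ = 1229.3 J; ½mv² = 17.444 J
W_f = 1229.3 − 17.444 = 1212 J
μ_k = W_f/(mg cosθ · L) = 1212/(164.7 × 18.2) = 0.4043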